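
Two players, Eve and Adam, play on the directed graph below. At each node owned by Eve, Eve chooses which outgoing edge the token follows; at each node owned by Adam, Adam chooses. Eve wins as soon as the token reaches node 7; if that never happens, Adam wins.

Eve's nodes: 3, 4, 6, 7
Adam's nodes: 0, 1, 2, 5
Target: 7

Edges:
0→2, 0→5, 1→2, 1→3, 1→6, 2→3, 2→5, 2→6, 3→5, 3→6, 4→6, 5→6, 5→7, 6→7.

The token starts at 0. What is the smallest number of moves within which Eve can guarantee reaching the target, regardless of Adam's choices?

A0 = {7}
A1: add {6} — 6 (Eve) has 6→7.
A2: add {3, 4, 5} — 3 (Eve) has 3→6; 4 (Eve) has 4→6; 5 (Adam): all of {6, 7} already in.
A3: add {2} — 2 (Adam): all of {3, 5, 6} already in.
A4: add {0, 1} — 0 (Adam): all of {2, 5} already in; 1 (Adam): all of {2, 3, 6} already in.
A4 = all vertices. Fixed point.
0 enters the attractor at level 4, so Eve can force the target in 4 moves from there.

4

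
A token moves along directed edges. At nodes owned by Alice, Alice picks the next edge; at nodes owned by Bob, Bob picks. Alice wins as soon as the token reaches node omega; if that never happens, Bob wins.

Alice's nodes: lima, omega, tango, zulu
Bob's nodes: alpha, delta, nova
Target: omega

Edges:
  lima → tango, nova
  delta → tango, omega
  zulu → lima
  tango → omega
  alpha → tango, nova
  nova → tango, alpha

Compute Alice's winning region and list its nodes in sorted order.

delta, lima, omega, tango, zulu

A0 = {omega}
A1: add {tango} — tango (Alice) has tango→omega.
A2: add {delta, lima} — lima (Alice) has lima→tango; delta (Bob): all of {tango, omega} already in.
A3: add {zulu} — zulu (Alice) has zulu→lima.
A4 = A3; e.g. alpha (Bob) can still go to nova. Fixed point.
Alice's winning region = {delta, lima, omega, tango, zulu}.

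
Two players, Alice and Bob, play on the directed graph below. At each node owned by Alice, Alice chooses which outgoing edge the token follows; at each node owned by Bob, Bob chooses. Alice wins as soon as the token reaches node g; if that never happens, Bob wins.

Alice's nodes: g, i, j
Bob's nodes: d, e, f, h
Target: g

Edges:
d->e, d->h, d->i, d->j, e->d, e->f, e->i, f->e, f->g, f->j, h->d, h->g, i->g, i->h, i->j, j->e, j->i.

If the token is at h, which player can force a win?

A0 = {g}
A1: add {i} — i (Alice) has i→g.
A2: add {j} — j (Alice) has j→i.
A3 = A2; e.g. d (Bob) can still go to e. Fixed point.
h never enters the attractor, so Bob can avoid the target forever.

Bob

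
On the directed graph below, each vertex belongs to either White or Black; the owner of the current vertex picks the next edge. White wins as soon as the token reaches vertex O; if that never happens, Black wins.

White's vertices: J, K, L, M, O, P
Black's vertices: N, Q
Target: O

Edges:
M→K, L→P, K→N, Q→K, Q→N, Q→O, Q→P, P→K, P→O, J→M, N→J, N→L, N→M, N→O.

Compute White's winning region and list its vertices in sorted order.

L, O, P

A0 = {O}
A1: add {P} — P (White) has P→O.
A2: add {L} — L (White) has L→P.
A3 = A2; e.g. J (White) has no edge into A2. Fixed point.
White's winning region = {L, O, P}.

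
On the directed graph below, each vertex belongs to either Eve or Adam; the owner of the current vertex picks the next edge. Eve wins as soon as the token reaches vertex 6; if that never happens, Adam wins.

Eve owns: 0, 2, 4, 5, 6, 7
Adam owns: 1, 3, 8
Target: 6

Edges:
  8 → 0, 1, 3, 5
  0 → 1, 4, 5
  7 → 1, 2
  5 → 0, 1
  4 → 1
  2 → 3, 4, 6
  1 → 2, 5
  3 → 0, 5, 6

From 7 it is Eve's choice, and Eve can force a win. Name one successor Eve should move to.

2

A0 = {6}
A1: add {2} — 2 (Eve) has 2→6.
A2: add {7} — 7 (Eve) has 7→2.
A3 = A2; e.g. 0 (Eve) has no edge into A2. Fixed point.
From 7, successor 2 is in the attractor (rank 1); the other successor 1 is not.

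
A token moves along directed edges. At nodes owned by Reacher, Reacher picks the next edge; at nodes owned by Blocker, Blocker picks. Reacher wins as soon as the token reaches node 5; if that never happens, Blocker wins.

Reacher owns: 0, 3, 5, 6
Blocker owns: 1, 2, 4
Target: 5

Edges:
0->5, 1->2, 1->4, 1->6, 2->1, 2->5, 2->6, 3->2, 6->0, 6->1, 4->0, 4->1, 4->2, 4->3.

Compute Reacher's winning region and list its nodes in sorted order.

A0 = {5}
A1: add {0} — 0 (Reacher) has 0→5.
A2: add {6} — 6 (Reacher) has 6→0.
A3 = A2; e.g. 1 (Blocker) can still go to 2. Fixed point.
Reacher's winning region = {0, 5, 6}.

0, 5, 6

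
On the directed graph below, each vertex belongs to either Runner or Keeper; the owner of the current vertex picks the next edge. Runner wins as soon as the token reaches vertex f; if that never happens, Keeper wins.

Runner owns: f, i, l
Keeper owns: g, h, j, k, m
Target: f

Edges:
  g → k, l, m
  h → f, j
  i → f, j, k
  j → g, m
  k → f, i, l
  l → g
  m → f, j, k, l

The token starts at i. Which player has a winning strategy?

Runner

A0 = {f}
A1: add {i} — i (Runner) has i→f.
A2 = A1; e.g. g (Keeper) can still go to k. Fixed point.
i ∈ A1, so Runner can force the target.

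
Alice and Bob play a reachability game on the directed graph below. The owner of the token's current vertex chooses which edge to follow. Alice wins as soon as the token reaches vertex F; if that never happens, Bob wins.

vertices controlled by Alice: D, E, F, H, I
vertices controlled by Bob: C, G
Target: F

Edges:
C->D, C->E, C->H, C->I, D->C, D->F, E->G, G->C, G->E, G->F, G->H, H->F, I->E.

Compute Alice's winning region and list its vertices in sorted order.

D, F, H

A0 = {F}
A1: add {D, H} — D (Alice) has D→F; H (Alice) has H→F.
A2 = A1; e.g. C (Bob) can still go to E. Fixed point.
Alice's winning region = {D, F, H}.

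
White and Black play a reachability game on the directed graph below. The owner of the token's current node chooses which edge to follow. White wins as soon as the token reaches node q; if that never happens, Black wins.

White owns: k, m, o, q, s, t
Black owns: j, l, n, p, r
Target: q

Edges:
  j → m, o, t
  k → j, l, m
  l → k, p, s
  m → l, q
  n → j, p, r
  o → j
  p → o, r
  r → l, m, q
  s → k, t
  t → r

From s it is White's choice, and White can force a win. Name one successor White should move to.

k

A0 = {q}
A1: add {m} — m (White) has m→q.
A2: add {k} — k (White) has k→m.
A3: add {s} — s (White) has s→k.
A4 = A3; e.g. j (Black) can still go to o. Fixed point.
From s, successor k is in the attractor (rank 2); the other successor t is not.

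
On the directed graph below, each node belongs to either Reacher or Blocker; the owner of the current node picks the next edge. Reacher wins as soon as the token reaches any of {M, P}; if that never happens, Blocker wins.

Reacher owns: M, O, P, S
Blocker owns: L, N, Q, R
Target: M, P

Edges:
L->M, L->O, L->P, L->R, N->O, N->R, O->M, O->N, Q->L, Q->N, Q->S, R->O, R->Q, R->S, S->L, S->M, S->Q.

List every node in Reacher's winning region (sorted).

A0 = {M, P}
A1: add {O, S} — O (Reacher) has O→M; S (Reacher) has S→M.
A2 = A1; e.g. L (Blocker) can still go to R. Fixed point.
Reacher's winning region = {M, O, P, S}.

M, O, P, S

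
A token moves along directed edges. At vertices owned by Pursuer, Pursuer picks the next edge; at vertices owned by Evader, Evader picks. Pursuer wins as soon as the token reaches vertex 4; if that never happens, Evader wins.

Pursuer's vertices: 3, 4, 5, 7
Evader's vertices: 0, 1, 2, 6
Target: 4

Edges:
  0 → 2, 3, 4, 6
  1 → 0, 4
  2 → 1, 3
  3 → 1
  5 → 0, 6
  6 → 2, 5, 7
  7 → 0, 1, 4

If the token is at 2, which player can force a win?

Evader

A0 = {4}
A1: add {7} — 7 (Pursuer) has 7→4.
A2 = A1; e.g. 0 (Evader) can still go to 2. Fixed point.
2 never enters the attractor, so Evader can avoid the target forever.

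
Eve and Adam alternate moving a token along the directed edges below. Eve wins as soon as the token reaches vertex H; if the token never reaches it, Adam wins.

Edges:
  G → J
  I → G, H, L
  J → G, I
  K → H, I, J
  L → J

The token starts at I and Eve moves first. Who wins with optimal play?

Eve

Track states (vertex, player-to-move).
A0 = {(H,Eve), (H,Adam)}
A1: add {(I,Eve), (K,Eve)}.
(I,Eve) ∈ A1 ⇒ Eve forces the target.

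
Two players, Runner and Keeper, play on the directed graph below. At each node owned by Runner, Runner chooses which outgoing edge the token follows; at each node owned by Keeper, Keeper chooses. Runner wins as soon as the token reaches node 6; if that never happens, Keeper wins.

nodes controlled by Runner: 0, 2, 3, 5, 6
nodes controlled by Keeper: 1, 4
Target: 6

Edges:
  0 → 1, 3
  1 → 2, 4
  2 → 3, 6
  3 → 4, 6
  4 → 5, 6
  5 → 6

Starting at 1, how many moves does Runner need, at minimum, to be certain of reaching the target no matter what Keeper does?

A0 = {6}
A1: add {2, 3, 5} — 2 (Runner) has 2→6; 3 (Runner) has 3→6; 5 (Runner) has 5→6.
A2: add {0, 4} — 0 (Runner) has 0→3; 4 (Keeper): all of {5, 6} already in.
A3: add {1} — 1 (Keeper): all of {2, 4} already in.
A3 = all vertices. Fixed point.
1 enters the attractor at level 3, so Runner can force the target in 3 moves from there.

3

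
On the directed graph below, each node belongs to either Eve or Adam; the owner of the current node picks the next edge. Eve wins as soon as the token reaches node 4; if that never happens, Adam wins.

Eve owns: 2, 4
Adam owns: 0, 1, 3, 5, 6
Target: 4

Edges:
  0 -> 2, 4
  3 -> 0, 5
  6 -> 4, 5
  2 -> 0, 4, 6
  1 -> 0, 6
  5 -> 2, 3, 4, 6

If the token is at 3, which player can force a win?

Adam

A0 = {4}
A1: add {2} — 2 (Eve) has 2→4.
A2: add {0} — 0 (Adam): all of {2, 4} already in.
A3 = A2; e.g. 1 (Adam) can still go to 6. Fixed point.
3 never enters the attractor, so Adam can avoid the target forever.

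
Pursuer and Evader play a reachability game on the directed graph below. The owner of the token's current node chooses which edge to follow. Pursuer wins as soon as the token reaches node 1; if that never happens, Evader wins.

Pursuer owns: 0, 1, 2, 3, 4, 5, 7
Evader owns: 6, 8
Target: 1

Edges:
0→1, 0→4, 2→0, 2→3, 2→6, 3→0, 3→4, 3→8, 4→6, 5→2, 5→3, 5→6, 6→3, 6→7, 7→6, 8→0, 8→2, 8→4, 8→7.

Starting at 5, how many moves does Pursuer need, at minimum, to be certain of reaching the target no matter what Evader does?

A0 = {1}
A1: add {0} — 0 (Pursuer) has 0→1.
A2: add {2, 3} — 2 (Pursuer) has 2→0; 3 (Pursuer) has 3→0.
A3: add {5} — 5 (Pursuer) has 5→2.
A4 = A3; e.g. 4 (Pursuer) has no edge into A3. Fixed point.
5 enters the attractor at level 3, so Pursuer can force the target in 3 moves from there.

3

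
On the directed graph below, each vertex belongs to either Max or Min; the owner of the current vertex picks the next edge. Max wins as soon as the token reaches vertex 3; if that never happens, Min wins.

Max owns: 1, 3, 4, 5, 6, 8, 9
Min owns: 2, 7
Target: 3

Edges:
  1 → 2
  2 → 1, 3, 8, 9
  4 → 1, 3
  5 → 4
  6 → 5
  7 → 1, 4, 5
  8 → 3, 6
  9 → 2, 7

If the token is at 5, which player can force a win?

Max

A0 = {3}
A1: add {4, 8} — 4 (Max) has 4→3; 8 (Max) has 8→3.
A2: add {5} — 5 (Max) has 5→4.
5 ∈ A2, so Max can force the target.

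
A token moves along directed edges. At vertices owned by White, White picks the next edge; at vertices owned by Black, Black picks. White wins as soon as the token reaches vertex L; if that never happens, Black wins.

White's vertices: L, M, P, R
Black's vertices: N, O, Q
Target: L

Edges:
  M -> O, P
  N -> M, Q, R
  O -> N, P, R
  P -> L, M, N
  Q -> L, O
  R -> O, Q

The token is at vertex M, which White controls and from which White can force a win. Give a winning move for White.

P

A0 = {L}
A1: add {P} — P (White) has P→L.
A2: add {M} — M (White) has M→P.
A3 = A2; e.g. N (Black) can still go to Q. Fixed point.
From M, successor P is in the attractor (rank 1); the other successor O is not.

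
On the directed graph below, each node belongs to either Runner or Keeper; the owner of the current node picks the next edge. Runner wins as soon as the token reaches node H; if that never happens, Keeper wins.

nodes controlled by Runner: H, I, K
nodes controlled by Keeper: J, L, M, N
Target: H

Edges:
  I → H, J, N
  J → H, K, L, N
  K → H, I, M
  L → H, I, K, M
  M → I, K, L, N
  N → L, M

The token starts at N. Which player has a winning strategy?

Keeper

A0 = {H}
A1: add {I, K} — I (Runner) has I→H; K (Runner) has K→H.
A2 = A1; e.g. J (Keeper) can still go to L. Fixed point.
N never enters the attractor, so Keeper can avoid the target forever.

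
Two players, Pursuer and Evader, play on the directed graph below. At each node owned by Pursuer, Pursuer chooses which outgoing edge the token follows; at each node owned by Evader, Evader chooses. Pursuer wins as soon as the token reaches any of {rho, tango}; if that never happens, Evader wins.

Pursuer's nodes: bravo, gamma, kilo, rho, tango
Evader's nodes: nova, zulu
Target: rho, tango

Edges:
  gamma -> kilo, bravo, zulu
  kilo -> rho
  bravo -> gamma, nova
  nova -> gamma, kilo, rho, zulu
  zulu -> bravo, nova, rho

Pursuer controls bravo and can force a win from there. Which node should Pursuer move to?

gamma

A0 = {rho, tango}
A1: add {kilo} — kilo (Pursuer) has kilo→rho.
A2: add {gamma} — gamma (Pursuer) has gamma→kilo.
A3: add {bravo} — bravo (Pursuer) has bravo→gamma.
A4 = A3; e.g. nova (Evader) can still go to zulu. Fixed point.
From bravo, successor gamma is in the attractor (rank 2); the other successor nova is not.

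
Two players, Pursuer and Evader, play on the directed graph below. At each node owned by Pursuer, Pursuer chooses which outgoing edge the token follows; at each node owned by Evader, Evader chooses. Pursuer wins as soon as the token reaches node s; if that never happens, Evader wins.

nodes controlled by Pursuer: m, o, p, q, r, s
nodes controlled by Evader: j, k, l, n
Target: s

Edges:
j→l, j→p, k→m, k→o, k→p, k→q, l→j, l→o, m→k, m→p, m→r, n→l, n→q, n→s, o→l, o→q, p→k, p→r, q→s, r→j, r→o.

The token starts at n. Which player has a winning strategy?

A0 = {s}
A1: add {q} — q (Pursuer) has q→s.
A2: add {o} — o (Pursuer) has o→q.
A3: add {r} — r (Pursuer) has r→o.
A4: add {m, p} — m (Pursuer) has m→r; p (Pursuer) has p→r.
A5: add {k} — k (Evader): all of {m, o, p, q} already in.
A6 = A5; e.g. j (Evader) can still go to l. Fixed point.
n never enters the attractor, so Evader can avoid the target forever.

Evader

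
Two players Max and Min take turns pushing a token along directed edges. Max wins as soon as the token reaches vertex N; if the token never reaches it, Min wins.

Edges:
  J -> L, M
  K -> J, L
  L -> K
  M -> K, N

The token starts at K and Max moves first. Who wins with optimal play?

Min

Track states (vertex, player-to-move).
A0 = {(N,Max), (N,Min)}
A1: add {(M,Max)}.
A2 = A1; e.g. (J,Max) stays out. (K,Max) never enters ⇒ Min avoids the target.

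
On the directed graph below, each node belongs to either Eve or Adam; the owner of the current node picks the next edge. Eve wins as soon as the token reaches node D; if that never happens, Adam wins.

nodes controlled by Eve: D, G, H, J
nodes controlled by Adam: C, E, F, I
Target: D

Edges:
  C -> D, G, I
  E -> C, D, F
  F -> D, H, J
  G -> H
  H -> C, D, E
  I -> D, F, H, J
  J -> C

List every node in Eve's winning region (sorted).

A0 = {D}
A1: add {H} — H (Eve) has H→D.
A2: add {G} — G (Eve) has G→H.
A3 = A2; e.g. C (Adam) can still go to I. Fixed point.
Eve's winning region = {D, G, H}.

D, G, H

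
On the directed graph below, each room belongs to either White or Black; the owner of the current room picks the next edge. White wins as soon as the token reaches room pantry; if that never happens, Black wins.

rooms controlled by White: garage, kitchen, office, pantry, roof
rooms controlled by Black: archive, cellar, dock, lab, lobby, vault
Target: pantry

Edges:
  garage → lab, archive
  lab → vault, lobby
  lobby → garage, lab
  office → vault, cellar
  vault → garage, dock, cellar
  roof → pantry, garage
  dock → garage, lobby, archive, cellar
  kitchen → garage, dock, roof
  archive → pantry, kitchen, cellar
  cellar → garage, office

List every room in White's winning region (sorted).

A0 = {pantry}
A1: add {roof} — roof (White) has roof→pantry.
A2: add {kitchen} — kitchen (White) has kitchen→roof.
A3 = A2; e.g. vault (Black) can still go to garage. Fixed point.
White's winning region = {kitchen, pantry, roof}.

kitchen, pantry, roof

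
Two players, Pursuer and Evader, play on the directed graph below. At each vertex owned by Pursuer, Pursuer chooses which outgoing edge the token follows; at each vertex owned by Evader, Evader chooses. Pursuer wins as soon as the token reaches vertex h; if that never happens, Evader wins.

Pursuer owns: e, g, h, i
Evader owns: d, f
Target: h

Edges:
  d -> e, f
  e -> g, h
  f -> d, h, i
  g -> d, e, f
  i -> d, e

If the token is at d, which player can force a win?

Evader

A0 = {h}
A1: add {e} — e (Pursuer) has e→h.
A2: add {g, i} — g (Pursuer) has g→e; i (Pursuer) has i→e.
A3 = A2; e.g. d (Evader) can still go to f. Fixed point.
d never enters the attractor, so Evader can avoid the target forever.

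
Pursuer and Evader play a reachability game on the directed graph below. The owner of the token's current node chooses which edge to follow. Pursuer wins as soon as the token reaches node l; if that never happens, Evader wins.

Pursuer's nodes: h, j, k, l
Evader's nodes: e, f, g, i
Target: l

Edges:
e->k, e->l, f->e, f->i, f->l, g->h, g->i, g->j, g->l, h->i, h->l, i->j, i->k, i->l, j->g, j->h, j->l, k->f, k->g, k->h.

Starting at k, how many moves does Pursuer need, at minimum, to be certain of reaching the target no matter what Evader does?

A0 = {l}
A1: add {h, j} — h (Pursuer) has h→l; j (Pursuer) has j→l.
A2: add {k} — k (Pursuer) has k→h.
k enters the attractor at level 2, so Pursuer can force the target in 2 moves from there.

2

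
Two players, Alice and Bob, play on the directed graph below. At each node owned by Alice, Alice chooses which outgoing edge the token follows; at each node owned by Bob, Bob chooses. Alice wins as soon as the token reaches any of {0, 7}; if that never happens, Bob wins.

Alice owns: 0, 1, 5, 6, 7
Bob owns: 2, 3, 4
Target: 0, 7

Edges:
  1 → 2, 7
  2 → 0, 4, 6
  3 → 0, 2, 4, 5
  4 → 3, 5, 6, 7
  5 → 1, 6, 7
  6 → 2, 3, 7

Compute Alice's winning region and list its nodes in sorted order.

0, 1, 5, 6, 7

A0 = {0, 7}
A1: add {1, 5, 6} — 1 (Alice) has 1→7; 5 (Alice) has 5→7; 6 (Alice) has 6→7.
A2 = A1; e.g. 2 (Bob) can still go to 4. Fixed point.
Alice's winning region = {0, 1, 5, 6, 7}.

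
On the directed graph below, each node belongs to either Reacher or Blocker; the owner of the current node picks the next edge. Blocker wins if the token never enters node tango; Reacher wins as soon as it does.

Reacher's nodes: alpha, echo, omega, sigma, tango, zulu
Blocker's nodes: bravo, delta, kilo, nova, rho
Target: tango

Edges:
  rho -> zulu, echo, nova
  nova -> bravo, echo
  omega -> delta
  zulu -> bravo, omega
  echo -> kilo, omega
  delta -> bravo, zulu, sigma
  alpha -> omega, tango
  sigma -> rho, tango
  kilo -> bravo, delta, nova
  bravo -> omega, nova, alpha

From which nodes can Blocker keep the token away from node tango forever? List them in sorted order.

bravo, delta, echo, kilo, nova, omega, rho, zulu

A0 = {tango}
A1: add {alpha, sigma} — sigma (Reacher) has sigma→tango; alpha (Reacher) has alpha→tango.
A2 = A1; e.g. rho (Blocker) can still go to zulu. Fixed point.
Reacher's attractor = {alpha, sigma, tango}; Blocker avoids the target exactly from the complement.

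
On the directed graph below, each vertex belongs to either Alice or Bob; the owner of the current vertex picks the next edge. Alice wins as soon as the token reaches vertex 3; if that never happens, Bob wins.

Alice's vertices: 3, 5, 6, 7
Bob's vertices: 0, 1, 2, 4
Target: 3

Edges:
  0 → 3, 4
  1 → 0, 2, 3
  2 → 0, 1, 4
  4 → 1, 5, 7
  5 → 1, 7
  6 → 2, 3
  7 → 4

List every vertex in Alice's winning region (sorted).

3, 6

A0 = {3}
A1: add {6} — 6 (Alice) has 6→3.
A2 = A1; e.g. 0 (Bob) can still go to 4. Fixed point.
Alice's winning region = {3, 6}.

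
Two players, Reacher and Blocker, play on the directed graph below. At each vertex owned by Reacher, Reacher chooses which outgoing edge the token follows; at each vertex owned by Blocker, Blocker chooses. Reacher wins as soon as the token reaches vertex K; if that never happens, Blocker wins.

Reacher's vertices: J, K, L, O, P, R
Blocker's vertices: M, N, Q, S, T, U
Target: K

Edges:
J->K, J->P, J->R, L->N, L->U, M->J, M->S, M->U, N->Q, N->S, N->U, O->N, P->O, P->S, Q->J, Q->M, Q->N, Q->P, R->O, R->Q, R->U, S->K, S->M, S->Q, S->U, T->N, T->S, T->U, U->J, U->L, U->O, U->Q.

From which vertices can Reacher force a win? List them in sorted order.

A0 = {K}
A1: add {J} — J (Reacher) has J→K.
A2 = A1; e.g. L (Reacher) has no edge into A1. Fixed point.
Reacher's winning region = {J, K}.

J, K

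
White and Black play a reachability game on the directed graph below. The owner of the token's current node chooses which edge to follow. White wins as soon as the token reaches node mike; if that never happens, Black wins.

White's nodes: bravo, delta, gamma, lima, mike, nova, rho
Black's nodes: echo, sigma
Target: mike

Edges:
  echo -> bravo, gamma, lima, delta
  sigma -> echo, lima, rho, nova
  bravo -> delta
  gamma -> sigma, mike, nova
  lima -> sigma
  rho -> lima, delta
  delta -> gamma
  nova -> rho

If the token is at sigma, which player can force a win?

Black

A0 = {mike}
A1: add {gamma} — gamma (White) has gamma→mike.
A2: add {delta} — delta (White) has delta→gamma.
A3: add {bravo, rho} — bravo (White) has bravo→delta; rho (White) has rho→delta.
A4: add {nova} — nova (White) has nova→rho.
A5 = A4; e.g. echo (Black) can still go to lima. Fixed point.
sigma never enters the attractor, so Black can avoid the target forever.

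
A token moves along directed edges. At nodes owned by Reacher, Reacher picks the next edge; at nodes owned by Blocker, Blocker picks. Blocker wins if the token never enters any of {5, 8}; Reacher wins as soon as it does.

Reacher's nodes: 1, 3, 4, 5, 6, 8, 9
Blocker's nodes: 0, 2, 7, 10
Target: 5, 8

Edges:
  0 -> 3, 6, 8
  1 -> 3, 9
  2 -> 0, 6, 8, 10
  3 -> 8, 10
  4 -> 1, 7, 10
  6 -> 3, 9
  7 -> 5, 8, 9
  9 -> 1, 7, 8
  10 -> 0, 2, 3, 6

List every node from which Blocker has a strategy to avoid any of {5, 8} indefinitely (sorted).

2, 10

A0 = {5, 8}
A1: add {3, 9} — 3 (Reacher) has 3→8; 9 (Reacher) has 9→8.
A2: add {1, 6, 7} — 1 (Reacher) has 1→3; 6 (Reacher) has 6→3; 7 (Blocker): all of {5, 8, 9} already in.
A3: add {0, 4} — 0 (Blocker): all of {3, 6, 8} already in; 4 (Reacher) has 4→1.
A4 = A3; e.g. 2 (Blocker) can still go to 10. Fixed point.
Reacher's attractor = {0, 1, 3, 4, 5, 6, 7, 8, 9}; Blocker avoids the target exactly from the complement.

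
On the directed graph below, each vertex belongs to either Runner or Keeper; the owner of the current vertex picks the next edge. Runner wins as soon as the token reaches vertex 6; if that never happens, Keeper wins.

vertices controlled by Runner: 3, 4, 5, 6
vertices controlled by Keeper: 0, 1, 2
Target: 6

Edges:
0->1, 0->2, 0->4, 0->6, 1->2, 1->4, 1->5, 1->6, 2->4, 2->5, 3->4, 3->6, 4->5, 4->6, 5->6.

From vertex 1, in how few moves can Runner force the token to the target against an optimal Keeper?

3

A0 = {6}
A1: add {3, 4, 5} — 3 (Runner) has 3→6; 4 (Runner) has 4→6; 5 (Runner) has 5→6.
A2: add {2} — 2 (Keeper): all of {4, 5} already in.
A3: add {1} — 1 (Keeper): all of {2, 4, 5, 6} already in.
1 enters the attractor at level 3, so Runner can force the target in 3 moves from there.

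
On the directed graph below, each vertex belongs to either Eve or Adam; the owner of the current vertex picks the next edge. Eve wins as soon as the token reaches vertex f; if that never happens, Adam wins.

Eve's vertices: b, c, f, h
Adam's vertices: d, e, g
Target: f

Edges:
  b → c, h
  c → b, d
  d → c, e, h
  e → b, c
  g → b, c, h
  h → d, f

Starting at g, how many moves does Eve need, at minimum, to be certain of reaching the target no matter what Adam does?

4

A0 = {f}
A1: add {h} — h (Eve) has h→f.
A2: add {b} — b (Eve) has b→h.
A3: add {c} — c (Eve) has c→b.
A4: add {e, g} — e (Adam): all of {b, c} already in; g (Adam): all of {b, c, h} already in.
g enters the attractor at level 4, so Eve can force the target in 4 moves from there.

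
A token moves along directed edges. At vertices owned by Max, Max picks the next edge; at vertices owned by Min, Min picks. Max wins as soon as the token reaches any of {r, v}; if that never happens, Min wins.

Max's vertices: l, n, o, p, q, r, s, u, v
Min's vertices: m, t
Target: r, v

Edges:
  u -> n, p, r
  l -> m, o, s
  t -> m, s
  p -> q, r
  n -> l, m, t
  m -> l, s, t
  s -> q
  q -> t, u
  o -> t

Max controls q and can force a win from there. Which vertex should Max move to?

A0 = {r, v}
A1: add {p, u} — p (Max) has p→r; u (Max) has u→r.
A2: add {q} — q (Max) has q→u.
A3: add {s} — s (Max) has s→q.
A4: add {l} — l (Max) has l→s.
A5: add {n} — n (Max) has n→l.
A6 = A5; e.g. m (Min) can still go to t. Fixed point.
From q, successor u is in the attractor (rank 1); the other successor t is not.

u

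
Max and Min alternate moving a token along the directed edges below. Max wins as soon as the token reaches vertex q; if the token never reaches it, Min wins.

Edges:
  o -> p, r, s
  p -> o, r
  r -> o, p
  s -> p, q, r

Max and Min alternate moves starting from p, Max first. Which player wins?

Track states (vertex, player-to-move).
A0 = {(q,Max), (q,Min)}
A1: add {(s,Max)}.
A2 = A1; e.g. (o,Max) stays out. (p,Max) never enters ⇒ Min avoids the target.

Min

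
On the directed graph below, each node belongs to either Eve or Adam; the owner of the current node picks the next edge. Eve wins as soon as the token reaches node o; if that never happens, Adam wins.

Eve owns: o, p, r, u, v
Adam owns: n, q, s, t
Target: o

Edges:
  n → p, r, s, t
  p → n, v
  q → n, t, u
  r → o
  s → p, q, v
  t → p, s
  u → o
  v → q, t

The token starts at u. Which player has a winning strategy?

Eve

A0 = {o}
A1: add {r, u} — r (Eve) has r→o; u (Eve) has u→o.
A2 = A1; e.g. n (Adam) can still go to p. Fixed point.
u ∈ A1, so Eve can force the target.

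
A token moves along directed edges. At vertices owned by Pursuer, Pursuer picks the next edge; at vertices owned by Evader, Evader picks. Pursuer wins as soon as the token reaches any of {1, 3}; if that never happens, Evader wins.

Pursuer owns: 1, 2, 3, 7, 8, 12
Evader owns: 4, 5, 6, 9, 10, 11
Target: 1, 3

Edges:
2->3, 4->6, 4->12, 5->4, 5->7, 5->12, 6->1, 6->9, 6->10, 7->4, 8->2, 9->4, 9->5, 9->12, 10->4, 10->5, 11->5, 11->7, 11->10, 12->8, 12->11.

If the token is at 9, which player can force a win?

Evader

A0 = {1, 3}
A1: add {2} — 2 (Pursuer) has 2→3.
A2: add {8} — 8 (Pursuer) has 8→2.
A3: add {12} — 12 (Pursuer) has 12→8.
A4 = A3; e.g. 4 (Evader) can still go to 6. Fixed point.
9 never enters the attractor, so Evader can avoid the target forever.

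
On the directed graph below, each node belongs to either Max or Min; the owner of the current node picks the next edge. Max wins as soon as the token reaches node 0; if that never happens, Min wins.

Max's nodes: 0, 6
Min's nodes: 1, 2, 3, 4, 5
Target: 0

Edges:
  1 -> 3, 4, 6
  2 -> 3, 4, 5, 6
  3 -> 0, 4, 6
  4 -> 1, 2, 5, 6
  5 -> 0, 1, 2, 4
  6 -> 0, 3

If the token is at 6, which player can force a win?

A0 = {0}
A1: add {6} — 6 (Max) has 6→0.
A2 = A1; e.g. 1 (Min) can still go to 3. Fixed point.
6 ∈ A1, so Max can force the target.

Max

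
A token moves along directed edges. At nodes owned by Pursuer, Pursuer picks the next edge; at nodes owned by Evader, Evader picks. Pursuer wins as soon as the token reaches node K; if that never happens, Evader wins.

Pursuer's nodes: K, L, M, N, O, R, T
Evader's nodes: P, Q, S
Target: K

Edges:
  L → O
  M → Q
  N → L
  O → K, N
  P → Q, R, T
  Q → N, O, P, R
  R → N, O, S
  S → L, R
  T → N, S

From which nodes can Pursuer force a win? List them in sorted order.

K, L, N, O, R, S, T

A0 = {K}
A1: add {O} — O (Pursuer) has O→K.
A2: add {L, R} — L (Pursuer) has L→O; R (Pursuer) has R→O.
A3: add {N, S} — N (Pursuer) has N→L; S (Evader): all of {L, R} already in.
A4: add {T} — T (Pursuer) has T→N.
A5 = A4; e.g. M (Pursuer) has no edge into A4. Fixed point.
Pursuer's winning region = {K, L, N, O, R, S, T}.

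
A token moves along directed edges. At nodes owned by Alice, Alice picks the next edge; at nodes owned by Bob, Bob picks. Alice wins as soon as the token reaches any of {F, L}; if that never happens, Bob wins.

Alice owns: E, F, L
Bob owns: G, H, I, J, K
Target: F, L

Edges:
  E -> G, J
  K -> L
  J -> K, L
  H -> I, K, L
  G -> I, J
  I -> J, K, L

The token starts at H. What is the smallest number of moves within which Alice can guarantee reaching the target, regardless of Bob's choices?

4

A0 = {F, L}
A1: add {K} — K (Bob): all of {L} already in.
A2: add {J} — J (Bob): all of {K, L} already in.
A3: add {E, I} — E (Alice) has E→J; I (Bob): all of {J, K, L} already in.
A4: add {G, H} — G (Bob): all of {I, J} already in; H (Bob): all of {I, K, L} already in.
A4 = all vertices. Fixed point.
H enters the attractor at level 4, so Alice can force the target in 4 moves from there.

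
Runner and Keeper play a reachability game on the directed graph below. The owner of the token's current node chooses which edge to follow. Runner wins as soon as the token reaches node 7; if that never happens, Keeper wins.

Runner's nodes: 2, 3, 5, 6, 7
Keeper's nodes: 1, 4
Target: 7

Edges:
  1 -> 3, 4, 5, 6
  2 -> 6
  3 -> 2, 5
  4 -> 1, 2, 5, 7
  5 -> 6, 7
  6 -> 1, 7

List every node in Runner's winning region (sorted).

A0 = {7}
A1: add {5, 6} — 5 (Runner) has 5→7; 6 (Runner) has 6→7.
A2: add {2, 3} — 2 (Runner) has 2→6; 3 (Runner) has 3→5.
A3 = A2; e.g. 1 (Keeper) can still go to 4. Fixed point.
Runner's winning region = {2, 3, 5, 6, 7}.

2, 3, 5, 6, 7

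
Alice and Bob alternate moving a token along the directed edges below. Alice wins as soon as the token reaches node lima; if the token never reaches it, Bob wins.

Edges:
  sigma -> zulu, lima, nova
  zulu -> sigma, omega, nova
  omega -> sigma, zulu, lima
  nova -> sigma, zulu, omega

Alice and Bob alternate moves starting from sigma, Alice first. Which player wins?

Alice

Track states (vertex, player-to-move).
A0 = {(lima,Alice), (lima,Bob)}
A1: add {(sigma,Alice), (omega,Alice)}.
(sigma,Alice) ∈ A1 ⇒ Alice forces the target.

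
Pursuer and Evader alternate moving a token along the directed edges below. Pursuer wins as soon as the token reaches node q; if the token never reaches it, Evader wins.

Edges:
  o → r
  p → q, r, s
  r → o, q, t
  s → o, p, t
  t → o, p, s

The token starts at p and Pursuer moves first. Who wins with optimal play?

Track states (vertex, player-to-move).
A0 = {(q,Pursuer), (q,Evader)}
A1: add {(p,Pursuer), (r,Pursuer)}.
(p,Pursuer) ∈ A1 ⇒ Pursuer forces the target.

Pursuer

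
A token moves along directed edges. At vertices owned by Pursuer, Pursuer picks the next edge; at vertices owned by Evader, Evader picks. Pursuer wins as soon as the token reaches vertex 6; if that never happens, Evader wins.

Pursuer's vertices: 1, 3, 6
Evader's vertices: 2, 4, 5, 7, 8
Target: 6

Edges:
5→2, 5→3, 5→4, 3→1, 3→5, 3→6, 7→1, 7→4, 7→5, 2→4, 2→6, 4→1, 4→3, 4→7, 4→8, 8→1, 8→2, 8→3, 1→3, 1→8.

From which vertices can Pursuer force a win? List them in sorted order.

A0 = {6}
A1: add {3} — 3 (Pursuer) has 3→6.
A2: add {1} — 1 (Pursuer) has 1→3.
A3 = A2; e.g. 2 (Evader) can still go to 4. Fixed point.
Pursuer's winning region = {1, 3, 6}.

1, 3, 6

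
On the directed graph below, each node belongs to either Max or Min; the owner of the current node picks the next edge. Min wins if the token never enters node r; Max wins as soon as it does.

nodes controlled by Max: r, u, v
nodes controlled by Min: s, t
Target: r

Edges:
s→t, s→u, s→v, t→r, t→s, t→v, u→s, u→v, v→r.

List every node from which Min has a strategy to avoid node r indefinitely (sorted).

s, t

A0 = {r}
A1: add {v} — v (Max) has v→r.
A2: add {u} — u (Max) has u→v.
A3 = A2; e.g. s (Min) can still go to t. Fixed point.
Max's attractor = {r, u, v}; Min avoids the target exactly from the complement.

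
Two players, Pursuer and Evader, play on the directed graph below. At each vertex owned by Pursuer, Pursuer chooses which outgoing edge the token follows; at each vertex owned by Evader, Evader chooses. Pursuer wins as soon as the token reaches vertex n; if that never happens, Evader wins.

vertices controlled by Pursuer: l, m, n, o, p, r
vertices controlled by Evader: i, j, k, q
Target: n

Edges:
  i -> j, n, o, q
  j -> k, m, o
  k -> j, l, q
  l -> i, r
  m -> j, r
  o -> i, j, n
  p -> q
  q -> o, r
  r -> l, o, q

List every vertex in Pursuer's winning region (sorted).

A0 = {n}
A1: add {o} — o (Pursuer) has o→n.
A2: add {r} — r (Pursuer) has r→o.
A3: add {l, m, q} — l (Pursuer) has l→r; m (Pursuer) has m→r; q (Evader): all of {o, r} already in.
A4: add {p} — p (Pursuer) has p→q.
A5 = A4; e.g. i (Evader) can still go to j. Fixed point.
Pursuer's winning region = {l, m, n, o, p, q, r}.

l, m, n, o, p, q, r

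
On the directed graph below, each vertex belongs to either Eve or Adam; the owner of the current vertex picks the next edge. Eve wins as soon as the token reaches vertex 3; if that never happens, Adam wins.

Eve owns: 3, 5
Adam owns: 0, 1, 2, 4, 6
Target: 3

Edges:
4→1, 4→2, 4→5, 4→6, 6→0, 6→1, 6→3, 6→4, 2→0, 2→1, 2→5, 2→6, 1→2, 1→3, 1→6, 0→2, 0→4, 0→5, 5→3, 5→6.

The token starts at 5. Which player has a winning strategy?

A0 = {3}
A1: add {5} — 5 (Eve) has 5→3.
A2 = A1; e.g. 0 (Adam) can still go to 2. Fixed point.
5 ∈ A1, so Eve can force the target.

Eve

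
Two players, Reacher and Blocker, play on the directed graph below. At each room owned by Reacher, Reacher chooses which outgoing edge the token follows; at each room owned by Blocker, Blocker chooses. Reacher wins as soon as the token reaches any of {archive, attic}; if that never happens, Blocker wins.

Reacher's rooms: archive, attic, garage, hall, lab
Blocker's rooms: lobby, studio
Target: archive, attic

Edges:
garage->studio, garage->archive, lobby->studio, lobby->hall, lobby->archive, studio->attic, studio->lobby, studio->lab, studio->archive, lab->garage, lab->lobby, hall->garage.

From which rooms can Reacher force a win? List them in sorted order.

archive, attic, garage, hall, lab

A0 = {archive, attic}
A1: add {garage} — garage (Reacher) has garage→archive.
A2: add {hall, lab} — hall (Reacher) has hall→garage; lab (Reacher) has lab→garage.
A3 = A2; e.g. studio (Blocker) can still go to lobby. Fixed point.
Reacher's winning region = {archive, attic, garage, hall, lab}.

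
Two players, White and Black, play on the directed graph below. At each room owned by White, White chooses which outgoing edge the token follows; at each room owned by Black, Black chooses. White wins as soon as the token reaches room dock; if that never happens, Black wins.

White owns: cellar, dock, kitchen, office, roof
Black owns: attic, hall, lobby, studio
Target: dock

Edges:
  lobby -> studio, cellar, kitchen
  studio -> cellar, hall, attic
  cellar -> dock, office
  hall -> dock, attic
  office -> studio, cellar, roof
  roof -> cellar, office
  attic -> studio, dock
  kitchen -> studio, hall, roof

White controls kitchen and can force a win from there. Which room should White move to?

A0 = {dock}
A1: add {cellar} — cellar (White) has cellar→dock.
A2: add {office, roof} — office (White) has office→cellar; roof (White) has roof→cellar.
A3: add {kitchen} — kitchen (White) has kitchen→roof.
A4 = A3; e.g. lobby (Black) can still go to studio. Fixed point.
From kitchen, successor roof is in the attractor (rank 2); the other successors hall, studio are not.

roof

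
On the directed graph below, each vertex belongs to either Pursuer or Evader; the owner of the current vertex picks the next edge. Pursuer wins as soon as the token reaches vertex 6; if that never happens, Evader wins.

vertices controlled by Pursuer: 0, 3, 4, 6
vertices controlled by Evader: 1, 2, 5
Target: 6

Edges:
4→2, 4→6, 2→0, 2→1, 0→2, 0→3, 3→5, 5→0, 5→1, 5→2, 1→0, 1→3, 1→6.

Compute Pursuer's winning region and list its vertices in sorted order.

4, 6

A0 = {6}
A1: add {4} — 4 (Pursuer) has 4→6.
A2 = A1; e.g. 0 (Pursuer) has no edge into A1. Fixed point.
Pursuer's winning region = {4, 6}.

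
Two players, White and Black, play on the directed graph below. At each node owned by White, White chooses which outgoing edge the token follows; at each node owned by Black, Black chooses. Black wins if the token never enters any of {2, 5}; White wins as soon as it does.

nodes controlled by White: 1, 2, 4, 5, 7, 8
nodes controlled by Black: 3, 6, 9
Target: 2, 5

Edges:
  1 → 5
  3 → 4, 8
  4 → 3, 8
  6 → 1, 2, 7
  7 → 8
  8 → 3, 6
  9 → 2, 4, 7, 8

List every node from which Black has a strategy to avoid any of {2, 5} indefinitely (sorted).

3, 4, 6, 7, 8, 9

A0 = {2, 5}
A1: add {1} — 1 (White) has 1→5.
A2 = A1; e.g. 3 (Black) can still go to 4. Fixed point.
White's attractor = {1, 2, 5}; Black avoids the target exactly from the complement.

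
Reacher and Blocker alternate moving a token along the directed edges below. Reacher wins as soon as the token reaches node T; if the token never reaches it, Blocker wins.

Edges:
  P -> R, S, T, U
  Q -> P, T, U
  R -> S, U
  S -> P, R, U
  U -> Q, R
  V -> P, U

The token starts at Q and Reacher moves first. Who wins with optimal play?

Reacher

Track states (vertex, player-to-move).
A0 = {(T,Reacher), (T,Blocker)}
A1: add {(P,Reacher), (Q,Reacher)}.
(Q,Reacher) ∈ A1 ⇒ Reacher forces the target.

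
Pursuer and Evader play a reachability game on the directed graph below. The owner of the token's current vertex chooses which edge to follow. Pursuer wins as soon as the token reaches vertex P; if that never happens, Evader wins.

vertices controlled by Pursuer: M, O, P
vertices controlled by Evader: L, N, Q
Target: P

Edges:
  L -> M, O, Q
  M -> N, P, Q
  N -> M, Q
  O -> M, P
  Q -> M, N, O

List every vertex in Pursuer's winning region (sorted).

M, O, P

A0 = {P}
A1: add {M, O} — M (Pursuer) has M→P; O (Pursuer) has O→P.
A2 = A1; e.g. L (Evader) can still go to Q. Fixed point.
Pursuer's winning region = {M, O, P}.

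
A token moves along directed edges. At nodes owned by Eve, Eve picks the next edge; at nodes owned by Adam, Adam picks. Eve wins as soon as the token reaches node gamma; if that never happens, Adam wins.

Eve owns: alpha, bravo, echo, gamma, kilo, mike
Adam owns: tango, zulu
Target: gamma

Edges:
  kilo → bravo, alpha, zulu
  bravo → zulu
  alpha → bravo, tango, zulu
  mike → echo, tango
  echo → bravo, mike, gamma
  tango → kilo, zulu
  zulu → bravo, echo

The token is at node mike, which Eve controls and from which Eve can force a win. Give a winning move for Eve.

A0 = {gamma}
A1: add {echo} — echo (Eve) has echo→gamma.
A2: add {mike} — mike (Eve) has mike→echo.
A3 = A2; e.g. kilo (Eve) has no edge into A2. Fixed point.
From mike, successor echo is in the attractor (rank 1); the other successor tango is not.

echo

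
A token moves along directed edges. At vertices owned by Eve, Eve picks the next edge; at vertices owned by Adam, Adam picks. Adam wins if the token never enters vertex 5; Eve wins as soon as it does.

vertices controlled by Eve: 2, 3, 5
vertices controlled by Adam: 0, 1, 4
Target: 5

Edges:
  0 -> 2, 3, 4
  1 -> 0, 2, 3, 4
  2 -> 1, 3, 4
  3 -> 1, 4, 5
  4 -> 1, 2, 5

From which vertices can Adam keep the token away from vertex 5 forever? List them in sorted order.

0, 1, 4

A0 = {5}
A1: add {3} — 3 (Eve) has 3→5.
A2: add {2} — 2 (Eve) has 2→3.
A3 = A2; e.g. 0 (Adam) can still go to 4. Fixed point.
Eve's attractor = {2, 3, 5}; Adam avoids the target exactly from the complement.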